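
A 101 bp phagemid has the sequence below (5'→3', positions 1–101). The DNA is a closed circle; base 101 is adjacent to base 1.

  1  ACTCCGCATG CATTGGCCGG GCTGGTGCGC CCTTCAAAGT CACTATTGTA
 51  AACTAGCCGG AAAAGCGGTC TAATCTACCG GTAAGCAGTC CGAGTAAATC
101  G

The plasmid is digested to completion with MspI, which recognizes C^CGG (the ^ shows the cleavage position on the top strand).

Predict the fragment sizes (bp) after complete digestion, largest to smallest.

MspI sites (CCGG) start at positions 17, 57, 78.
MspI cuts after the first base of each site, so after positions 17, 57, 78.
Circular molecule, 3 cuts → 3 fragments:
  18–57 → 40 bp
  58–78 → 21 bp
  79–101 then 1–17 → 23 + 17 = 40 bp
Sorted largest to smallest: 40, 40, 21 bp.

40, 40, 21 bp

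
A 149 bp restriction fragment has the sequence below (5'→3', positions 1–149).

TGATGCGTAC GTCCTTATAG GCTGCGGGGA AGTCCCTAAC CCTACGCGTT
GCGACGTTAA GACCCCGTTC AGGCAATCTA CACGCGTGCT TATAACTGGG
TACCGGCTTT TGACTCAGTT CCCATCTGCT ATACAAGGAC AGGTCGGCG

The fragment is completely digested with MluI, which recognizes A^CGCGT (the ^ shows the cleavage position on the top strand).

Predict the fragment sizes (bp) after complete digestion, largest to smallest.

MluI sites (ACGCGT) start at positions 44, 82.
MluI cuts after the first base of each site, so after positions 44, 82.
Linear molecule, 2 cuts → 3 fragments:
  1–44 → 44 bp
  45–82 → 38 bp
  83–149 → 67 bp
Sorted largest to smallest: 67, 44, 38 bp.

67, 44, 38 bp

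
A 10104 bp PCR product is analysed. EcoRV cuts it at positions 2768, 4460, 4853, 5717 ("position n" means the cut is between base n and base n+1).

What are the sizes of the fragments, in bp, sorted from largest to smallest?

Linear molecule, 4 cuts → 5 fragments:
  2768 − 0 = 2768 bp
  4460 − 2768 = 1692 bp
  4853 − 4460 = 393 bp
  5717 − 4853 = 864 bp
  10104 − 5717 = 4387 bp
Sorted largest to smallest: 4387, 2768, 1692, 864, 393 bp.

4387, 2768, 1692, 864, 393 bp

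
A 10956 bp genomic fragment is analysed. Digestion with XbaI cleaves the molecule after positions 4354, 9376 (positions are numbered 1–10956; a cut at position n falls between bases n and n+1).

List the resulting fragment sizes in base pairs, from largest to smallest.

Linear molecule, 2 cuts → 3 fragments:
  4354 − 0 = 4354 bp
  9376 − 4354 = 5022 bp
  10956 − 9376 = 1580 bp
Sorted largest to smallest: 5022, 4354, 1580 bp.

5022, 4354, 1580 bp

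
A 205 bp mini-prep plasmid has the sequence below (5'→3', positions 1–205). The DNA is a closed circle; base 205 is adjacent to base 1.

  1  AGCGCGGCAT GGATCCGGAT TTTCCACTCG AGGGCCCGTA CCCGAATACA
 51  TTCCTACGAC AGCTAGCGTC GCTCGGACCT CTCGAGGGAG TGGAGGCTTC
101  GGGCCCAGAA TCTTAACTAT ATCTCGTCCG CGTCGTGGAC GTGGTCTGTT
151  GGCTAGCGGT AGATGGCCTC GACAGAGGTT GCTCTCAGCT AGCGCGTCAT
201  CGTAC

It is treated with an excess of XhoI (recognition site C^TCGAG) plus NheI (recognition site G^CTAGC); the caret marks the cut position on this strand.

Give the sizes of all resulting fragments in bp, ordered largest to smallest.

71, 44, 36, 35, 19 bp

XhoI sites (CTCGAG) start at positions 27, 81.
XhoI cuts after the first base of each site, so after positions 27, 81.
NheI sites (GCTAGC) start at positions 62, 152, 188.
NheI cuts after the first base of each site, so after positions 62, 152, 188.
Combined cut positions: 27, 62, 81, 152, 188.
Circular molecule, 5 cuts → 5 fragments:
  28–62 → 35 bp
  63–81 → 19 bp
  82–152 → 71 bp
  153–188 → 36 bp
  189–205 then 1–27 → 17 + 27 = 44 bp
Sorted largest to smallest: 71, 44, 36, 35, 19 bp.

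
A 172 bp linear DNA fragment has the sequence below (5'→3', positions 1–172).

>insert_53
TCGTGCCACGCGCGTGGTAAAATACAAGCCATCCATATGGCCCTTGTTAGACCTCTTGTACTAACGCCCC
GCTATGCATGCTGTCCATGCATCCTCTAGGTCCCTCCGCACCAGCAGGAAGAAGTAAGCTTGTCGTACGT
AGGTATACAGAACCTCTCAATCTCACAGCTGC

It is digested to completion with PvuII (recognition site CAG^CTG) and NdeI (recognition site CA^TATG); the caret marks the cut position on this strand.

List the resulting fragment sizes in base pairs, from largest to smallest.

133, 35, 4 bp

The PvuII site (CAGCTG) starts at position 166.
PvuII cuts after base 3 of each site, so after position 168.
The NdeI site (CATATG) starts at position 34.
NdeI cuts after base 2 of each site, so after position 35.
Combined cut positions: 35, 168.
Linear molecule, 2 cuts → 3 fragments:
  1–35 → 35 bp
  36–168 → 133 bp
  169–172 → 4 bp
Sorted largest to smallest: 133, 35, 4 bp.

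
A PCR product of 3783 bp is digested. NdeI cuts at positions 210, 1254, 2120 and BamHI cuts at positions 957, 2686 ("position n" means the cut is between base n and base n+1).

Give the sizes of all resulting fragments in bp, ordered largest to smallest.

1097, 866, 747, 566, 297, 210 bp

Combined cut positions (sorted): 210, 957, 1254, 2120, 2686.
Linear molecule, 5 cuts → 6 fragments:
  210 − 0 = 210 bp
  957 − 210 = 747 bp
  1254 − 957 = 297 bp
  2120 − 1254 = 866 bp
  2686 − 2120 = 566 bp
  3783 − 2686 = 1097 bp
Sorted largest to smallest: 1097, 866, 747, 566, 297, 210 bp.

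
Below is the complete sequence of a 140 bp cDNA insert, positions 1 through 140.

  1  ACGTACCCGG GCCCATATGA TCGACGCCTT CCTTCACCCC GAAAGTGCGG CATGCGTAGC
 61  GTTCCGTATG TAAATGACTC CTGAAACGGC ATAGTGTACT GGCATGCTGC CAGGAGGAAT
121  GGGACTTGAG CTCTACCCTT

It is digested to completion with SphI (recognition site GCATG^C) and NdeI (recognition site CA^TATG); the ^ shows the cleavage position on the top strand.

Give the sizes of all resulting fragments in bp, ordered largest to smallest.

52, 39, 34, 15 bp

SphI sites (GCATGC) start at positions 50, 102.
SphI cuts after base 5 of each site (before the last base), so after positions 54, 106.
The NdeI site (CATATG) starts at position 14.
NdeI cuts after base 2 of each site, so after position 15.
Combined cut positions: 15, 54, 106.
Linear molecule, 3 cuts → 4 fragments:
  1–15 → 15 bp
  16–54 → 39 bp
  55–106 → 52 bp
  107–140 → 34 bp
Sorted largest to smallest: 52, 39, 34, 15 bp.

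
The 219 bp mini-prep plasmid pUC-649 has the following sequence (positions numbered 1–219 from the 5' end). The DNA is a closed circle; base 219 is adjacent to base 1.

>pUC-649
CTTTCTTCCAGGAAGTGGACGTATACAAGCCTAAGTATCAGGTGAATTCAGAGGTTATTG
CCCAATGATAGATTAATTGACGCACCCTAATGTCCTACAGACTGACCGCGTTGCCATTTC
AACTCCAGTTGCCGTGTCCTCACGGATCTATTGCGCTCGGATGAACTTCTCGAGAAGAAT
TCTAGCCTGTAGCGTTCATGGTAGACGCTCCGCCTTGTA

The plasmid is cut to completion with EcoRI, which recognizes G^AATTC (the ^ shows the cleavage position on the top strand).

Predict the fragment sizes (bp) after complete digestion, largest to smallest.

EcoRI sites (GAATTC) start at positions 44, 177.
EcoRI cuts after the first base of each site, so after positions 44, 177.
Circular molecule, 2 cuts → 2 fragments:
  45–177 → 133 bp
  178–219 then 1–44 → 42 + 44 = 86 bp
Sorted largest to smallest: 133, 86 bp.

133, 86 bp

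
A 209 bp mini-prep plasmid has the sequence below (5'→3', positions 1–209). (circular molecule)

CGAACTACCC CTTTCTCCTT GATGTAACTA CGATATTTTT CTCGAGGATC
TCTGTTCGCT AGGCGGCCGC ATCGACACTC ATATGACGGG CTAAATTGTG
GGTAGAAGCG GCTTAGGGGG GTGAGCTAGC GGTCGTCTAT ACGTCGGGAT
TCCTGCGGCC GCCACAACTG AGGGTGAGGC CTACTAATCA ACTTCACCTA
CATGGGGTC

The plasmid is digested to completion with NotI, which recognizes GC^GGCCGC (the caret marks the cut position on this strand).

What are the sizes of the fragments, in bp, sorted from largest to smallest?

NotI sites (GCGGCCGC) start at positions 63, 155.
NotI cuts after base 2 of each site, so after positions 64, 156.
Circular molecule, 2 cuts → 2 fragments:
  65–156 → 92 bp
  157–209 then 1–64 → 53 + 64 = 117 bp
Sorted largest to smallest: 117, 92 bp.

117, 92 bp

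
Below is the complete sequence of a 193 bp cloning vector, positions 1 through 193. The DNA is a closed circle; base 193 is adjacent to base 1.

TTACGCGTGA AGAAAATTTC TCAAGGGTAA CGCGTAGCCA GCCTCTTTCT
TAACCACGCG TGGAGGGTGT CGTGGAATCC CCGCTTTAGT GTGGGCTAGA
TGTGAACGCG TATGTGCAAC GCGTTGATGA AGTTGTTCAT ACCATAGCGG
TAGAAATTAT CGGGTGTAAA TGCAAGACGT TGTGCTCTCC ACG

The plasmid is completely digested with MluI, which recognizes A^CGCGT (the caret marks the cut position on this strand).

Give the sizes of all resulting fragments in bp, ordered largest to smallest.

MluI sites (ACGCGT) start at positions 3, 30, 56, 106, 119.
MluI cuts after the first base of each site, so after positions 3, 30, 56, 106, 119.
Circular molecule, 5 cuts → 5 fragments:
  4–30 → 27 bp
  31–56 → 26 bp
  57–106 → 50 bp
  107–119 → 13 bp
  120–193 then 1–3 → 74 + 3 = 77 bp
Sorted largest to smallest: 77, 50, 27, 26, 13 bp.

77, 50, 27, 26, 13 bp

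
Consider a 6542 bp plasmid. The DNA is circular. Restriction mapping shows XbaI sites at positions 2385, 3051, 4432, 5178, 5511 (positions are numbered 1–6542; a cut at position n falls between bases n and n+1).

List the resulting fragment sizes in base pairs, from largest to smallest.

Circular molecule, 5 cuts → 5 fragments:
  3051 − 2385 = 666 bp
  4432 − 3051 = 1381 bp
  5178 − 4432 = 746 bp
  5511 − 5178 = 333 bp
  wrap: 6542 − 5511 + 2385 = 3416 bp
Sorted largest to smallest: 3416, 1381, 746, 666, 333 bp.

3416, 1381, 746, 666, 333 bp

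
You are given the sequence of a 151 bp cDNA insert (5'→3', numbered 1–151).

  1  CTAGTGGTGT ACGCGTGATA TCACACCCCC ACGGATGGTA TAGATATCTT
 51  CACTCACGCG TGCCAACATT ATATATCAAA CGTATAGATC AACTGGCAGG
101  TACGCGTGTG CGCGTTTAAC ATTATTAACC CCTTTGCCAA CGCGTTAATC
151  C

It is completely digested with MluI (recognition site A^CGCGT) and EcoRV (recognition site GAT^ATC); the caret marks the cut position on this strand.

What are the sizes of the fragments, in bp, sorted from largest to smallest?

MluI sites (ACGCGT) start at positions 11, 56, 102, 140.
MluI cuts after the first base of each site, so after positions 11, 56, 102, 140.
EcoRV sites (GATATC) start at positions 17, 43.
EcoRV cuts after base 3 of each site, so after positions 19, 45.
Combined cut positions: 11, 19, 45, 56, 102, 140.
Linear molecule, 6 cuts → 7 fragments:
  1–11 → 11 bp
  12–19 → 8 bp
  20–45 → 26 bp
  46–56 → 11 bp
  57–102 → 46 bp
  103–140 → 38 bp
  141–151 → 11 bp
Sorted largest to smallest: 46, 38, 26, 11, 11, 11, 8 bp.

46, 38, 26, 11, 11, 11, 8 bp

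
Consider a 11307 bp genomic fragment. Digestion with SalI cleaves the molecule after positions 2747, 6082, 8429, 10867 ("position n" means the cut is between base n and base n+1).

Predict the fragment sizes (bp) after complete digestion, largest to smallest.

Linear molecule, 4 cuts → 5 fragments:
  2747 − 0 = 2747 bp
  6082 − 2747 = 3335 bp
  8429 − 6082 = 2347 bp
  10867 − 8429 = 2438 bp
  11307 − 10867 = 440 bp
Sorted largest to smallest: 3335, 2747, 2438, 2347, 440 bp.

3335, 2747, 2438, 2347, 440 bp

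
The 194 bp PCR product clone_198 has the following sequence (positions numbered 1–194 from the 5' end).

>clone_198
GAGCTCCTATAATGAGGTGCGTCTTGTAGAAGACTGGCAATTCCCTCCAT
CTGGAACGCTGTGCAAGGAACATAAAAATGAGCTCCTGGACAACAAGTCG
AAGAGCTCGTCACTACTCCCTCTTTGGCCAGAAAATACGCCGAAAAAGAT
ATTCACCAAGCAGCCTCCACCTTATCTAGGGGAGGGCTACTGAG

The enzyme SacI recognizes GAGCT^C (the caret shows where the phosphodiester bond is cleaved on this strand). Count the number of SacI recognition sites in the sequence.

3

GAGCTC occurs starting at positions 1, 80, 103.
SacI cuts at 3 sites.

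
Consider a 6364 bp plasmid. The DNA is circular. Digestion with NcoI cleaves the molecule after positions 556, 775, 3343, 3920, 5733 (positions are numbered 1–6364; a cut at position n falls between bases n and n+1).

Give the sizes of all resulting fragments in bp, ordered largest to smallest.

2568, 1813, 1187, 577, 219 bp

Circular molecule, 5 cuts → 5 fragments:
  775 − 556 = 219 bp
  3343 − 775 = 2568 bp
  3920 − 3343 = 577 bp
  5733 − 3920 = 1813 bp
  wrap: 6364 − 5733 + 556 = 1187 bp
Sorted largest to smallest: 2568, 1813, 1187, 577, 219 bp.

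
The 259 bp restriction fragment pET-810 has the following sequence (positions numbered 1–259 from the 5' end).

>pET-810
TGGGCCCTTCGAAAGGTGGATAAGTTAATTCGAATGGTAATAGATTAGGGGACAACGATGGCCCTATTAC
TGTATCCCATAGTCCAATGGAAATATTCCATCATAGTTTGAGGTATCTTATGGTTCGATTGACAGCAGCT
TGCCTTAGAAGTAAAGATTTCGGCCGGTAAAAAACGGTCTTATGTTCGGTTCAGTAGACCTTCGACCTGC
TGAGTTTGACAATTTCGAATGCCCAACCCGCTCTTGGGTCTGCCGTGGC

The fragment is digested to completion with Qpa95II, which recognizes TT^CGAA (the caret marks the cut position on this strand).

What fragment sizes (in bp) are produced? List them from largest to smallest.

195, 34, 21, 9 bp

Qpa95II sites (TTCGAA) start at positions 8, 29, 224.
Qpa95II cuts after base 2 of each site, so after positions 9, 30, 225.
Linear molecule, 3 cuts → 4 fragments:
  1–9 → 9 bp
  10–30 → 21 bp
  31–225 → 195 bp
  226–259 → 34 bp
Sorted largest to smallest: 195, 34, 21, 9 bp.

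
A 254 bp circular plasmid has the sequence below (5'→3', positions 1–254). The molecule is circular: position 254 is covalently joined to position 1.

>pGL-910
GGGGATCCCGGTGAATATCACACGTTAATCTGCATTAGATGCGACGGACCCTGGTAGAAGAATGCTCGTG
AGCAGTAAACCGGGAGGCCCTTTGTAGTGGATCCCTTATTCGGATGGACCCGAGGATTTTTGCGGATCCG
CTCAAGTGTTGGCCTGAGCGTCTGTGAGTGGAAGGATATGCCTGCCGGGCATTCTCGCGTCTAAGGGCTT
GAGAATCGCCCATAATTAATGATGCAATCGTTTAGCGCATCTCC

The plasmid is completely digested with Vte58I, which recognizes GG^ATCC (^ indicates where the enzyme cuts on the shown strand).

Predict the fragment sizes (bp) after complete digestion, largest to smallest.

Vte58I sites (GGATCC) start at positions 3, 99, 134.
Vte58I cuts after base 2 of each site, so after positions 4, 100, 135.
Circular molecule, 3 cuts → 3 fragments:
  5–100 → 96 bp
  101–135 → 35 bp
  136–254 then 1–4 → 119 + 4 = 123 bp
Sorted largest to smallest: 123, 96, 35 bp.

123, 96, 35 bp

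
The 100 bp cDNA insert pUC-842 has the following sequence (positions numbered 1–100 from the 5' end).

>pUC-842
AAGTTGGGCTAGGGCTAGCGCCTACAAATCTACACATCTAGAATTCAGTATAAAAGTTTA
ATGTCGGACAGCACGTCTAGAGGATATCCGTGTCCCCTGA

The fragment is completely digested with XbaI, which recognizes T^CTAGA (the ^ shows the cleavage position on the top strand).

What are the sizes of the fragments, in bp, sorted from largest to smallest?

39, 37, 24 bp

XbaI sites (TCTAGA) start at positions 37, 76.
XbaI cuts after the first base of each site, so after positions 37, 76.
Linear molecule, 2 cuts → 3 fragments:
  1–37 → 37 bp
  38–76 → 39 bp
  77–100 → 24 bp
Sorted largest to smallest: 39, 37, 24 bp.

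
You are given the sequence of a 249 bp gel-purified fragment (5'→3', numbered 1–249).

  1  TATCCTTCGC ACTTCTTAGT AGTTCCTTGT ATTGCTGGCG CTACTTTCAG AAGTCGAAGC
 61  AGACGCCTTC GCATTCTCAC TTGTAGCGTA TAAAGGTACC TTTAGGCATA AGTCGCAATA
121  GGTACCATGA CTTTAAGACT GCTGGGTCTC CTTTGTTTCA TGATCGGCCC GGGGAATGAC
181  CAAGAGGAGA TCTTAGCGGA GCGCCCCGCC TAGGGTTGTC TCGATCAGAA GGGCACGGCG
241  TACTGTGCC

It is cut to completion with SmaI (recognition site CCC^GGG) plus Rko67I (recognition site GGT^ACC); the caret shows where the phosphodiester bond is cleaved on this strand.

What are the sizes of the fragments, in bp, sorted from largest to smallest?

The SmaI site (CCCGGG) starts at position 168.
SmaI cuts after base 3 of each site, so after position 170.
Rko67I sites (GGTACC) start at positions 95, 121.
Rko67I cuts after base 3 of each site, so after positions 97, 123.
Combined cut positions: 97, 123, 170.
Linear molecule, 3 cuts → 4 fragments:
  1–97 → 97 bp
  98–123 → 26 bp
  124–170 → 47 bp
  171–249 → 79 bp
Sorted largest to smallest: 97, 79, 47, 26 bp.

97, 79, 47, 26 bp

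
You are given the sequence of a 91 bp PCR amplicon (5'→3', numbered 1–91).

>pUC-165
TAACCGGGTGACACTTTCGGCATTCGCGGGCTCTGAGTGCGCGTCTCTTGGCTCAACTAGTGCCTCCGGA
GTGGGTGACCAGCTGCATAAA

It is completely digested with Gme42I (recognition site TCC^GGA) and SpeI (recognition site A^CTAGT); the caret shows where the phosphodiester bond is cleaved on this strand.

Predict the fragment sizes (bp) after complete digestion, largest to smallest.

The Gme42I site (TCCGGA) starts at position 65.
Gme42I cuts after base 3 of each site, so after position 67.
The SpeI site (ACTAGT) starts at position 56.
SpeI cuts after the first base of each site, so after position 56.
Combined cut positions: 56, 67.
Linear molecule, 2 cuts → 3 fragments:
  1–56 → 56 bp
  57–67 → 11 bp
  68–91 → 24 bp
Sorted largest to smallest: 56, 24, 11 bp.

56, 24, 11 bp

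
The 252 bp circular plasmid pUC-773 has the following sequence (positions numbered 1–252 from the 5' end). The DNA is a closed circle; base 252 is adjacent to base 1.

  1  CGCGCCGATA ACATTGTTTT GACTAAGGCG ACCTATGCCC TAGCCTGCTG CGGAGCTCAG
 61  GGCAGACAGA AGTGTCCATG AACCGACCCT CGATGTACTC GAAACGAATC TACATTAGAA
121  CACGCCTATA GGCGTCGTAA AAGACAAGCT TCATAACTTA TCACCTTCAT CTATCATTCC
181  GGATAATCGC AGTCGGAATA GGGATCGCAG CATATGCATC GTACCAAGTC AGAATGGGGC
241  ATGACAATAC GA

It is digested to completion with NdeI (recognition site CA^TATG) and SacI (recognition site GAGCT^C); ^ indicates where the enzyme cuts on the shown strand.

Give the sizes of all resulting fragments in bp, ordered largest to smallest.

The NdeI site (CATATG) starts at position 211.
NdeI cuts after base 2 of each site, so after position 212.
The SacI site (GAGCTC) starts at position 53.
SacI cuts after base 5 of each site (before the last base), so after position 57.
Combined cut positions: 57, 212.
Circular molecule, 2 cuts → 2 fragments:
  58–212 → 155 bp
  213–252 then 1–57 → 40 + 57 = 97 bp
Sorted largest to smallest: 155, 97 bp.

155, 97 bp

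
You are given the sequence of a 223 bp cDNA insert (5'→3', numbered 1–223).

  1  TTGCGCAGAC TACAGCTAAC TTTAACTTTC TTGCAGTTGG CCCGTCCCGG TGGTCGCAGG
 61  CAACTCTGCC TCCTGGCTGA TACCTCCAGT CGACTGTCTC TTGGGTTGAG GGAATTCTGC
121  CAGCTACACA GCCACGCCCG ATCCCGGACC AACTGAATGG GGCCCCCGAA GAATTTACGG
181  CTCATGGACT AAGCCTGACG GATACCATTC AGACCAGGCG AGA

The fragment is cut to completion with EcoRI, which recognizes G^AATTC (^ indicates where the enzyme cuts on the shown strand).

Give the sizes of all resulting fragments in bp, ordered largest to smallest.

The EcoRI site (GAATTC) starts at position 112.
EcoRI cuts after the first base of each site, so after position 112.
Linear molecule, 1 cut → 2 fragments:
  1–112 → 112 bp
  113–223 → 111 bp
Sorted largest to smallest: 112, 111 bp.

112, 111 bp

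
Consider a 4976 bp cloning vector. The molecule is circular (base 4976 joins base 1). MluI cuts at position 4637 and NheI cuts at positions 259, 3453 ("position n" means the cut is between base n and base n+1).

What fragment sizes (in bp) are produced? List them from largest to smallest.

Combined cut positions (sorted): 259, 3453, 4637.
Circular molecule, 3 cuts → 3 fragments:
  3453 − 259 = 3194 bp
  4637 − 3453 = 1184 bp
  wrap: 4976 − 4637 + 259 = 598 bp
Sorted largest to smallest: 3194, 1184, 598 bp.

3194, 1184, 598 bp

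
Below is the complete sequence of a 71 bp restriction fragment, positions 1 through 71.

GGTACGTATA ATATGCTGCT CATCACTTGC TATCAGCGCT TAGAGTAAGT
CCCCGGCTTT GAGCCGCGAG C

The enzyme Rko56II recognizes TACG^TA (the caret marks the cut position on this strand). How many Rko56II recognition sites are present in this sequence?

1

TACGTA occurs starting at position 3.
Rko56II cuts at 1 site.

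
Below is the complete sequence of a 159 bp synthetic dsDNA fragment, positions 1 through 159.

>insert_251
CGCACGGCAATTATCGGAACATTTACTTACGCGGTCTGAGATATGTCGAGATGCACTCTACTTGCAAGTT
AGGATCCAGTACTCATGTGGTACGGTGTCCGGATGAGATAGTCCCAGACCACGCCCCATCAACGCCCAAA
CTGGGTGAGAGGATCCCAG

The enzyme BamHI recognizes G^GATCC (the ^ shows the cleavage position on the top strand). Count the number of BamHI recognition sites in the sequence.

2

GGATCC occurs starting at positions 72, 151.
BamHI cuts at 2 sites.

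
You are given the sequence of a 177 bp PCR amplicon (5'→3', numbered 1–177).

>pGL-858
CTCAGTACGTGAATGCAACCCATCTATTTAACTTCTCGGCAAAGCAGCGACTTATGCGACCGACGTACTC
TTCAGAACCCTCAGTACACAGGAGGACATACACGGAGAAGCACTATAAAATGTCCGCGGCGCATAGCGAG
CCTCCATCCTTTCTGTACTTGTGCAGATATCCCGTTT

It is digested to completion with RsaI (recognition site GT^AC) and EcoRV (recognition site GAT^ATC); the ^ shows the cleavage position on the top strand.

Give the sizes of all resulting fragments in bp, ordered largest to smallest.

RsaI sites (GTAC) start at positions 5, 65, 84, 155.
RsaI cuts after base 2 of each site, so after positions 6, 66, 85, 156.
The EcoRV site (GATATC) starts at position 166.
EcoRV cuts after base 3 of each site, so after position 168.
Combined cut positions: 6, 66, 85, 156, 168.
Linear molecule, 5 cuts → 6 fragments:
  1–6 → 6 bp
  7–66 → 60 bp
  67–85 → 19 bp
  86–156 → 71 bp
  157–168 → 12 bp
  169–177 → 9 bp
Sorted largest to smallest: 71, 60, 19, 12, 9, 6 bp.

71, 60, 19, 12, 9, 6 bp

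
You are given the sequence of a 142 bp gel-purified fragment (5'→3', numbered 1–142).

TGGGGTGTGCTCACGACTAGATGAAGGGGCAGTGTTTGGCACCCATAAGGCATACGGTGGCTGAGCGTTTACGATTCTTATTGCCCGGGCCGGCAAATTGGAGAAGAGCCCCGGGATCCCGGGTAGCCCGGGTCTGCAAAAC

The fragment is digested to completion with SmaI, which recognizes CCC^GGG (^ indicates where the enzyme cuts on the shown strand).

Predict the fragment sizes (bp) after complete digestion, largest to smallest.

86, 26, 13, 9, 8 bp

SmaI sites (CCCGGG) start at positions 84, 110, 118, 127.
SmaI cuts after base 3 of each site, so after positions 86, 112, 120, 129.
Linear molecule, 4 cuts → 5 fragments:
  1–86 → 86 bp
  87–112 → 26 bp
  113–120 → 8 bp
  121–129 → 9 bp
  130–142 → 13 bp
Sorted largest to smallest: 86, 26, 13, 9, 8 bp.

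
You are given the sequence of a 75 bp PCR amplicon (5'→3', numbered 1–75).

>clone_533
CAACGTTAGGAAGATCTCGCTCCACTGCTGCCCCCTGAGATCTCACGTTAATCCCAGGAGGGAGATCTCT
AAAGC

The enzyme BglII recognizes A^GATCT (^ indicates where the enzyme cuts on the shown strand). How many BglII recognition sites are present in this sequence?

3

AGATCT occurs starting at positions 12, 38, 63.
BglII cuts at 3 sites.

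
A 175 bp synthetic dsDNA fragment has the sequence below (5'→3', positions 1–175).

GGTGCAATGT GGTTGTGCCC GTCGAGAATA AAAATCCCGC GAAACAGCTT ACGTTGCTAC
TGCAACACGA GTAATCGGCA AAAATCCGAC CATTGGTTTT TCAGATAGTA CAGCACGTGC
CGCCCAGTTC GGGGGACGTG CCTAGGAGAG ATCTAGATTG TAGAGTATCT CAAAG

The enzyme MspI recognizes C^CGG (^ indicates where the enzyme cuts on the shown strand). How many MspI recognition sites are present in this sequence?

0

No occurrence of CCGG is present in the sequence.
MspI does not cut: 0 sites.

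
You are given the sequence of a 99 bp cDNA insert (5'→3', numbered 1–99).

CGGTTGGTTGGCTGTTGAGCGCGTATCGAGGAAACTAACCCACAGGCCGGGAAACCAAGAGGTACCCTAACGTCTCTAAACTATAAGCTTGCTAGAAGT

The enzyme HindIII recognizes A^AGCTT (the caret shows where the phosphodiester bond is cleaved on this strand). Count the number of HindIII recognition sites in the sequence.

1

AAGCTT occurs starting at position 85.
HindIII cuts at 1 site.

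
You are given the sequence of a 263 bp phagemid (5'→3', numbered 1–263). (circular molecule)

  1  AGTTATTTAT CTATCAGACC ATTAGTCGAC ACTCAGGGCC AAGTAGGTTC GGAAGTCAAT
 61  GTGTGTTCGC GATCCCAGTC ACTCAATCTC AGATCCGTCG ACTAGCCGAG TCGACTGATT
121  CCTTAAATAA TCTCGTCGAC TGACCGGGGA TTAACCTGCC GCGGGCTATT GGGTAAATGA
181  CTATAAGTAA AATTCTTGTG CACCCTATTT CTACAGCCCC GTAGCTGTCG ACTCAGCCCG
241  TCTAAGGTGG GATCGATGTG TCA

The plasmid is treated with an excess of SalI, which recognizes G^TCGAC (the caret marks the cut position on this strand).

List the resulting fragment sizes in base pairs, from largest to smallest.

SalI sites (GTCGAC) start at positions 25, 97, 110, 135, 227.
SalI cuts after the first base of each site, so after positions 25, 97, 110, 135, 227.
Circular molecule, 5 cuts → 5 fragments:
  26–97 → 72 bp
  98–110 → 13 bp
  111–135 → 25 bp
  136–227 → 92 bp
  228–263 then 1–25 → 36 + 25 = 61 bp
Sorted largest to smallest: 92, 72, 61, 25, 13 bp.

92, 72, 61, 25, 13 bp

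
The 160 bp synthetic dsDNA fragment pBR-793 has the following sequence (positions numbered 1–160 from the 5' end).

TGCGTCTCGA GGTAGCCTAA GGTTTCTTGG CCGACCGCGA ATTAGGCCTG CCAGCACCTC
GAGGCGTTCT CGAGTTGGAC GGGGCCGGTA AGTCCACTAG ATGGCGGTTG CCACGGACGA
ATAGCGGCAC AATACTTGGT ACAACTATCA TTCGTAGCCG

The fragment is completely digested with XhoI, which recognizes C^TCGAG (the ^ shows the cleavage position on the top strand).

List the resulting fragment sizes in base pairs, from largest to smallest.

91, 52, 11, 6 bp

XhoI sites (CTCGAG) start at positions 6, 58, 69.
XhoI cuts after the first base of each site, so after positions 6, 58, 69.
Linear molecule, 3 cuts → 4 fragments:
  1–6 → 6 bp
  7–58 → 52 bp
  59–69 → 11 bp
  70–160 → 91 bp
Sorted largest to smallest: 91, 52, 11, 6 bp.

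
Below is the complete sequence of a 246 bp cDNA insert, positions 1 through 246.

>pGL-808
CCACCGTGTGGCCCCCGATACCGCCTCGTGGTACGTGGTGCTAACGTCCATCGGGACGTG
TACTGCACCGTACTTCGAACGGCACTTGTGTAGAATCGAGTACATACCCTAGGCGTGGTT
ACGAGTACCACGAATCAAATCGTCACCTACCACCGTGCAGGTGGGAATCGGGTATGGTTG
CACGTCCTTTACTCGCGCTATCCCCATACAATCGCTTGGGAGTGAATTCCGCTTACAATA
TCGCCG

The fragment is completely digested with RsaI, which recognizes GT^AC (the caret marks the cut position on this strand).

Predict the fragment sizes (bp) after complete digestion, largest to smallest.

120, 32, 30, 29, 25, 10 bp

RsaI sites (GTAC) start at positions 31, 60, 70, 100, 125.
RsaI cuts after base 2 of each site, so after positions 32, 61, 71, 101, 126.
Linear molecule, 5 cuts → 6 fragments:
  1–32 → 32 bp
  33–61 → 29 bp
  62–71 → 10 bp
  72–101 → 30 bp
  102–126 → 25 bp
  127–246 → 120 bp
Sorted largest to smallest: 120, 32, 30, 29, 25, 10 bp.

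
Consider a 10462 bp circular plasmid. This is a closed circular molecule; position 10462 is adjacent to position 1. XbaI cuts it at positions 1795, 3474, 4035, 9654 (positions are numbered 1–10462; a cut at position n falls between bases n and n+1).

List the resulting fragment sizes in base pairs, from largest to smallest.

Circular molecule, 4 cuts → 4 fragments:
  3474 − 1795 = 1679 bp
  4035 − 3474 = 561 bp
  9654 − 4035 = 5619 bp
  wrap: 10462 − 9654 + 1795 = 2603 bp
Sorted largest to smallest: 5619, 2603, 1679, 561 bp.

5619, 2603, 1679, 561 bp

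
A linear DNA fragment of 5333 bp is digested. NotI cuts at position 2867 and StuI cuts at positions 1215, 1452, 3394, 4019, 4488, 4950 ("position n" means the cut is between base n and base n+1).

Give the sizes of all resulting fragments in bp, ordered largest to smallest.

Combined cut positions (sorted): 1215, 1452, 2867, 3394, 4019, 4488, 4950.
Linear molecule, 7 cuts → 8 fragments:
  1215 − 0 = 1215 bp
  1452 − 1215 = 237 bp
  2867 − 1452 = 1415 bp
  3394 − 2867 = 527 bp
  4019 − 3394 = 625 bp
  4488 − 4019 = 469 bp
  4950 − 4488 = 462 bp
  5333 − 4950 = 383 bp
Sorted largest to smallest: 1415, 1215, 625, 527, 469, 462, 383, 237 bp.

1415, 1215, 625, 527, 469, 462, 383, 237 bp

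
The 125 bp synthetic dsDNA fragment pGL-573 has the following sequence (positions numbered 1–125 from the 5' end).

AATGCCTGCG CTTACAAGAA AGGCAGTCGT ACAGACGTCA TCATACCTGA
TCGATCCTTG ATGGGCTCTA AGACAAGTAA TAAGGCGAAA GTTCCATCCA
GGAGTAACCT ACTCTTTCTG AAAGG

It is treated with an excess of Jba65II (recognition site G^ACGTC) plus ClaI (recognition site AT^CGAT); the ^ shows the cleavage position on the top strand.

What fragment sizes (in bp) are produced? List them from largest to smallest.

The Jba65II site (GACGTC) starts at position 34.
Jba65II cuts after the first base of each site, so after position 34.
The ClaI site (ATCGAT) starts at position 50.
ClaI cuts after base 2 of each site, so after position 51.
Combined cut positions: 34, 51.
Linear molecule, 2 cuts → 3 fragments:
  1–34 → 34 bp
  35–51 → 17 bp
  52–125 → 74 bp
Sorted largest to smallest: 74, 34, 17 bp.

74, 34, 17 bp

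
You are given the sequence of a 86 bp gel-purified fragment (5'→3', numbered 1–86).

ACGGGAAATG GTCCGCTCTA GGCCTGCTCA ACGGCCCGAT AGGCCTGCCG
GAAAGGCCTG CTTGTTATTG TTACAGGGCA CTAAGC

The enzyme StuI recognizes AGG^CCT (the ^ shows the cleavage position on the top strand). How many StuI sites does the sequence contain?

AGGCCT occurs starting at positions 20, 41, 54.
StuI cuts at 3 sites.

3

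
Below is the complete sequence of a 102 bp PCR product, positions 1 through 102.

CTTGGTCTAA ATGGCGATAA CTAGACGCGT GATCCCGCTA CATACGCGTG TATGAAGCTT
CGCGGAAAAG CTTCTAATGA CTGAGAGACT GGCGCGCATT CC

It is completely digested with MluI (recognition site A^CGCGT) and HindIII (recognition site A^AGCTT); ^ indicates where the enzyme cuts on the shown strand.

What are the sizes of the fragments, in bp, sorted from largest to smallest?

MluI sites (ACGCGT) start at positions 25, 44.
MluI cuts after the first base of each site, so after positions 25, 44.
HindIII sites (AAGCTT) start at positions 55, 68.
HindIII cuts after the first base of each site, so after positions 55, 68.
Combined cut positions: 25, 44, 55, 68.
Linear molecule, 4 cuts → 5 fragments:
  1–25 → 25 bp
  26–44 → 19 bp
  45–55 → 11 bp
  56–68 → 13 bp
  69–102 → 34 bp
Sorted largest to smallest: 34, 25, 19, 13, 11 bp.

34, 25, 19, 13, 11 bp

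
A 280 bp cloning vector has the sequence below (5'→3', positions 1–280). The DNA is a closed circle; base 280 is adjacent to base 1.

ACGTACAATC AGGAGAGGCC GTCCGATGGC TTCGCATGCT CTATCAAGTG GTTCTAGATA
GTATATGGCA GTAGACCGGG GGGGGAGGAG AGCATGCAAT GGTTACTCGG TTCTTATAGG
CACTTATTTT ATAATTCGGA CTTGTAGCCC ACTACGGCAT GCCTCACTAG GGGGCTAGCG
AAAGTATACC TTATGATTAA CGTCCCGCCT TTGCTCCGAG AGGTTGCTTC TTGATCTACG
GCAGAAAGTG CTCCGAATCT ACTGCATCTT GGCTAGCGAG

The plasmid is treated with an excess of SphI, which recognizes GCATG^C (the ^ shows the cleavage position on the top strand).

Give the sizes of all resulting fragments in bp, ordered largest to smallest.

157, 65, 58 bp

SphI sites (GCATGC) start at positions 34, 92, 157.
SphI cuts after base 5 of each site (before the last base), so after positions 38, 96, 161.
Circular molecule, 3 cuts → 3 fragments:
  39–96 → 58 bp
  97–161 → 65 bp
  162–280 then 1–38 → 119 + 38 = 157 bp
Sorted largest to smallest: 157, 65, 58 bp.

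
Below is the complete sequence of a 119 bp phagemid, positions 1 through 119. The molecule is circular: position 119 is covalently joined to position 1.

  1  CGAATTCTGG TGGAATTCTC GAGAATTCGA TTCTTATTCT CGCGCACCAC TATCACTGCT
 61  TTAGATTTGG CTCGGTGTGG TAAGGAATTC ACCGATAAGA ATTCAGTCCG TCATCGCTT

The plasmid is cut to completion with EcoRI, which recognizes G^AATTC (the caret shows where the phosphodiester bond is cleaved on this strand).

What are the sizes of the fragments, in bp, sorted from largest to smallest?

EcoRI sites (GAATTC) start at positions 2, 13, 23, 85, 99.
EcoRI cuts after the first base of each site, so after positions 2, 13, 23, 85, 99.
Circular molecule, 5 cuts → 5 fragments:
  3–13 → 11 bp
  14–23 → 10 bp
  24–85 → 62 bp
  86–99 → 14 bp
  100–119 then 1–2 → 20 + 2 = 22 bp
Sorted largest to smallest: 62, 22, 14, 11, 10 bp.

62, 22, 14, 11, 10 bp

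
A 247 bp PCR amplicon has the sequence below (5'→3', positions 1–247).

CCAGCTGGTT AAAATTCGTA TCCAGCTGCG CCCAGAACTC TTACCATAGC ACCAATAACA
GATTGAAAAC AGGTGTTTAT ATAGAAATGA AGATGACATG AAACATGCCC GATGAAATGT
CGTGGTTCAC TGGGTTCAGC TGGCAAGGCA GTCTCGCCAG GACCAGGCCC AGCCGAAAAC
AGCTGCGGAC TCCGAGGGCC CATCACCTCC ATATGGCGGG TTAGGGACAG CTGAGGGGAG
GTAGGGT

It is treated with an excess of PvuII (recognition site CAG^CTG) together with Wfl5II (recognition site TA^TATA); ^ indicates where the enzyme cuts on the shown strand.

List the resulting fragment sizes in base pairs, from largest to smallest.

PvuII sites (CAGCTG) start at positions 2, 23, 137, 180, 228.
PvuII cuts after base 3 of each site, so after positions 4, 25, 139, 182, 230.
The Wfl5II site (TATATA) starts at position 78.
Wfl5II cuts after base 2 of each site, so after position 79.
Combined cut positions: 4, 25, 79, 139, 182, 230.
Linear molecule, 6 cuts → 7 fragments:
  1–4 → 4 bp
  5–25 → 21 bp
  26–79 → 54 bp
  80–139 → 60 bp
  140–182 → 43 bp
  183–230 → 48 bp
  231–247 → 17 bp
Sorted largest to smallest: 60, 54, 48, 43, 21, 17, 4 bp.

60, 54, 48, 43, 21, 17, 4 bp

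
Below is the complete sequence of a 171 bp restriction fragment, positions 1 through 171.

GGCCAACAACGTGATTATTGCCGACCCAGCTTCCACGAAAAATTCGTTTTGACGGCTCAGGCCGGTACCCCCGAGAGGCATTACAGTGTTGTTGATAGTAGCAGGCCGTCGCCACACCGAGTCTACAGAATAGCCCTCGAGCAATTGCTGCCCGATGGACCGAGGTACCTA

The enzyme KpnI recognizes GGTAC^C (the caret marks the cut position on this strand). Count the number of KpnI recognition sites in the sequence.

2

GGTACC occurs starting at positions 64, 164.
KpnI cuts at 2 sites.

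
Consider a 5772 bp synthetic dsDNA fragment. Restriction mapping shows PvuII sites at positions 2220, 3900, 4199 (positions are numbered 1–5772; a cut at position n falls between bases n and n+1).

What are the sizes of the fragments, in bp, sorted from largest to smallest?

2220, 1680, 1573, 299 bp

Linear molecule, 3 cuts → 4 fragments:
  2220 − 0 = 2220 bp
  3900 − 2220 = 1680 bp
  4199 − 3900 = 299 bp
  5772 − 4199 = 1573 bp
Sorted largest to smallest: 2220, 1680, 1573, 299 bp.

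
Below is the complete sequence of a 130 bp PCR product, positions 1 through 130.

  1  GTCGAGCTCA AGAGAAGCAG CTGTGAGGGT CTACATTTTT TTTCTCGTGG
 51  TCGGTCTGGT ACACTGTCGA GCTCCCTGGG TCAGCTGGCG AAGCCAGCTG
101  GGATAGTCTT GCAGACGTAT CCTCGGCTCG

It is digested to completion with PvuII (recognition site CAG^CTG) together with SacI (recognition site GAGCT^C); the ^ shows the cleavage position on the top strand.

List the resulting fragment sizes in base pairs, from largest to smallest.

PvuII sites (CAGCTG) start at positions 18, 82, 95.
PvuII cuts after base 3 of each site, so after positions 20, 84, 97.
SacI sites (GAGCTC) start at positions 4, 69.
SacI cuts after base 5 of each site (before the last base), so after positions 8, 73.
Combined cut positions: 8, 20, 73, 84, 97.
Linear molecule, 5 cuts → 6 fragments:
  1–8 → 8 bp
  9–20 → 12 bp
  21–73 → 53 bp
  74–84 → 11 bp
  85–97 → 13 bp
  98–130 → 33 bp
Sorted largest to smallest: 53, 33, 13, 12, 11, 8 bp.

53, 33, 13, 12, 11, 8 bp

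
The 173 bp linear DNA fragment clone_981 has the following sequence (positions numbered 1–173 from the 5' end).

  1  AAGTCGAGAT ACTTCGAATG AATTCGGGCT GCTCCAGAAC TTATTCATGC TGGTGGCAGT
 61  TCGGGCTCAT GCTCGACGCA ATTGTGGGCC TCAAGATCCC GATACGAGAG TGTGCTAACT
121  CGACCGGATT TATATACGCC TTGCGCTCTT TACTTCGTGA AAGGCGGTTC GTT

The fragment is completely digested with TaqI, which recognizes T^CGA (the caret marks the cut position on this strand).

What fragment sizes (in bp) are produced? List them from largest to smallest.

TaqI sites (TCGA) start at positions 4, 14, 73, 120.
TaqI cuts after the first base of each site, so after positions 4, 14, 73, 120.
Linear molecule, 4 cuts → 5 fragments:
  1–4 → 4 bp
  5–14 → 10 bp
  15–73 → 59 bp
  74–120 → 47 bp
  121–173 → 53 bp
Sorted largest to smallest: 59, 53, 47, 10, 4 bp.

59, 53, 47, 10, 4 bp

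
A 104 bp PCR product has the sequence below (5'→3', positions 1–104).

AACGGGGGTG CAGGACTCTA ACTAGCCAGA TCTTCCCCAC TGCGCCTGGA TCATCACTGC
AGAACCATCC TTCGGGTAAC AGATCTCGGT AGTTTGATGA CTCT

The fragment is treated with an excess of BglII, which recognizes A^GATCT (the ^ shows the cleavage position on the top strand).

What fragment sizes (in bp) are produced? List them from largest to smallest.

53, 28, 23 bp

BglII sites (AGATCT) start at positions 28, 81.
BglII cuts after the first base of each site, so after positions 28, 81.
Linear molecule, 2 cuts → 3 fragments:
  1–28 → 28 bp
  29–81 → 53 bp
  82–104 → 23 bp
Sorted largest to smallest: 53, 28, 23 bp.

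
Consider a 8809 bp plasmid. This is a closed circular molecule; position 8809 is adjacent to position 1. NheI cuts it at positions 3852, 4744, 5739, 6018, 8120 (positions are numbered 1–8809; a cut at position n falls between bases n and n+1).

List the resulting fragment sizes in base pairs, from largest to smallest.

Circular molecule, 5 cuts → 5 fragments:
  4744 − 3852 = 892 bp
  5739 − 4744 = 995 bp
  6018 − 5739 = 279 bp
  8120 − 6018 = 2102 bp
  wrap: 8809 − 8120 + 3852 = 4541 bp
Sorted largest to smallest: 4541, 2102, 995, 892, 279 bp.

4541, 2102, 995, 892, 279 bp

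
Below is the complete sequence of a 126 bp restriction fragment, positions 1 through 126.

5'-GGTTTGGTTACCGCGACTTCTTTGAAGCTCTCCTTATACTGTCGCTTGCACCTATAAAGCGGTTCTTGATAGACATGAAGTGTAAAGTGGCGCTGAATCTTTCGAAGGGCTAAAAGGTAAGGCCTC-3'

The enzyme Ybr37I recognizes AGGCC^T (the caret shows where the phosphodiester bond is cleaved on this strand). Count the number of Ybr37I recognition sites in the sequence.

1

AGGCCT occurs starting at position 120.
Ybr37I cuts at 1 site.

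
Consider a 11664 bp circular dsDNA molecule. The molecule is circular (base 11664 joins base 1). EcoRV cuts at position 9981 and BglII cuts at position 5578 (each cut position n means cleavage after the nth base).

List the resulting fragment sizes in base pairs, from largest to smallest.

7261, 4403 bp

Combined cut positions (sorted): 5578, 9981.
Circular molecule, 2 cuts → 2 fragments:
  9981 − 5578 = 4403 bp
  wrap: 11664 − 9981 + 5578 = 7261 bp
Sorted largest to smallest: 7261, 4403 bp.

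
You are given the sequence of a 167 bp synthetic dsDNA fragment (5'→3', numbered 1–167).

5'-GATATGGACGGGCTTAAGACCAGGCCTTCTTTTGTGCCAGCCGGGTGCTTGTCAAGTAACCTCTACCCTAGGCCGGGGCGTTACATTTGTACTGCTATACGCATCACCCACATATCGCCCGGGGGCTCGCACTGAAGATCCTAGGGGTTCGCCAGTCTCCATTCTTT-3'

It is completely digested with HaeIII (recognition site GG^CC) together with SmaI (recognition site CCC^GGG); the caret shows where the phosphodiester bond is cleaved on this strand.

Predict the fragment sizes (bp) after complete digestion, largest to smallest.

48, 48, 47, 24 bp

HaeIII sites (GGCC) start at positions 23, 71.
HaeIII cuts after base 2 of each site, so after positions 24, 72.
The SmaI site (CCCGGG) starts at position 118.
SmaI cuts after base 3 of each site, so after position 120.
Combined cut positions: 24, 72, 120.
Linear molecule, 3 cuts → 4 fragments:
  1–24 → 24 bp
  25–72 → 48 bp
  73–120 → 48 bp
  121–167 → 47 bp
Sorted largest to smallest: 48, 48, 47, 24 bp.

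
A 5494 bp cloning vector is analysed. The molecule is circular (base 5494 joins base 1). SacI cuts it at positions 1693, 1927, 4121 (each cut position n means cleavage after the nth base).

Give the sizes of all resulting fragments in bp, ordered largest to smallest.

3066, 2194, 234 bp

Circular molecule, 3 cuts → 3 fragments:
  1927 − 1693 = 234 bp
  4121 − 1927 = 2194 bp
  wrap: 5494 − 4121 + 1693 = 3066 bp
Sorted largest to smallest: 3066, 2194, 234 bp.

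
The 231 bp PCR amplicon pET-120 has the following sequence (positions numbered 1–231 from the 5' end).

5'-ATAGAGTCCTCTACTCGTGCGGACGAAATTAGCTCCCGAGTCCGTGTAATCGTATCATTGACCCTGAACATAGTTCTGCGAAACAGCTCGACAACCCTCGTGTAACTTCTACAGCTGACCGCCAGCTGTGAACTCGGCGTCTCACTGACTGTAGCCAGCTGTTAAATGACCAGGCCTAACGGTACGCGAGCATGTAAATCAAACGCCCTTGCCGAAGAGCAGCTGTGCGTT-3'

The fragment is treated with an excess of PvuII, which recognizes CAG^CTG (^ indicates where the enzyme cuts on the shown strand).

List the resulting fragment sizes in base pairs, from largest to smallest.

114, 64, 33, 11, 9 bp

PvuII sites (CAGCTG) start at positions 112, 123, 156, 220.
PvuII cuts after base 3 of each site, so after positions 114, 125, 158, 222.
Linear molecule, 4 cuts → 5 fragments:
  1–114 → 114 bp
  115–125 → 11 bp
  126–158 → 33 bp
  159–222 → 64 bp
  223–231 → 9 bp
Sorted largest to smallest: 114, 64, 33, 11, 9 bp.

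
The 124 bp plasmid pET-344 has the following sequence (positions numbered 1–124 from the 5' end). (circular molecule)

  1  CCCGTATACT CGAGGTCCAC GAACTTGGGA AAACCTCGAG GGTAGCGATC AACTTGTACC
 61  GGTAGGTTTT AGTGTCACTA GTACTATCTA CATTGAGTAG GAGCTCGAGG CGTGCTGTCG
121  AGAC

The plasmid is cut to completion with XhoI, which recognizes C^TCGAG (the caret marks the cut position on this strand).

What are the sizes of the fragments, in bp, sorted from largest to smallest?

XhoI sites (CTCGAG) start at positions 9, 35, 104.
XhoI cuts after the first base of each site, so after positions 9, 35, 104.
Circular molecule, 3 cuts → 3 fragments:
  10–35 → 26 bp
  36–104 → 69 bp
  105–124 then 1–9 → 20 + 9 = 29 bp
Sorted largest to smallest: 69, 29, 26 bp.

69, 29, 26 bp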